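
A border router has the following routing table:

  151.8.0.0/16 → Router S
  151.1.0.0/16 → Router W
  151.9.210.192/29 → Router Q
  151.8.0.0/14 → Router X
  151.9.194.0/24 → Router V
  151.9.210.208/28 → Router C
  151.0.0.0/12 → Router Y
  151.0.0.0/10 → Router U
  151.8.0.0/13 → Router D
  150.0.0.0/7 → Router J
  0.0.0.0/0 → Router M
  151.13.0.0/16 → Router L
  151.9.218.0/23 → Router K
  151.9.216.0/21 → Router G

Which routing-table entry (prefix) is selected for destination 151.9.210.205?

Entries matching 151.9.210.205:
  0.0.0.0/0 (default, matches everything)
  150.0.0.0/7 (150.0.0.0 - 151.255.255.255)
  151.0.0.0/10 (151.0.0.0 - 151.63.255.255)
  151.0.0.0/12 (151.0.0.0 - 151.15.255.255)
  151.8.0.0/13 (151.8.0.0 - 151.15.255.255)
  151.8.0.0/14 (151.8.0.0 - 151.11.255.255)
Most specific is 151.8.0.0/14.

151.8.0.0/14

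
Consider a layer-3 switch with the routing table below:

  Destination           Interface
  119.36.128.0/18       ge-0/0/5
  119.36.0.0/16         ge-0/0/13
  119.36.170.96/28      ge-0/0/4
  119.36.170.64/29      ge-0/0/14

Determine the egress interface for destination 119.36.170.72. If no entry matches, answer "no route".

ge-0/0/5

Routes whose prefix contains 119.36.170.72:
  119.36.0.0/16 (119.36.0.0 - 119.36.255.255) -> ge-0/0/13
  119.36.128.0/18 (119.36.128.0 - 119.36.191.255) -> ge-0/0/5
More-specific entries that do NOT match:
  119.36.170.64/29 (119.36.170.64 - 119.36.170.71) does not contain 119.36.170.72
  119.36.170.96/28 (119.36.170.96 - 119.36.170.111) does not contain 119.36.170.72
Longest matching prefix is /18 -> interface ge-0/0/5.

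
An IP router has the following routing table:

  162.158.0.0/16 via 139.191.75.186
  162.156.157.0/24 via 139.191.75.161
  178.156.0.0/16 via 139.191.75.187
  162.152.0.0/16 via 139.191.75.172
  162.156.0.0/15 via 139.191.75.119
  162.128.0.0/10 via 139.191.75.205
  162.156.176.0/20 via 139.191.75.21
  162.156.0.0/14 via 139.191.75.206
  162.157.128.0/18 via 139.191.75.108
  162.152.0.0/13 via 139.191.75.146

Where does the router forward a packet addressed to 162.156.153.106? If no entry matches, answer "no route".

Routes whose prefix contains 162.156.153.106:
  162.128.0.0/10 (162.128.0.0 - 162.191.255.255) -> 139.191.75.205
  162.152.0.0/13 (162.152.0.0 - 162.159.255.255) -> 139.191.75.146
  162.156.0.0/14 (162.156.0.0 - 162.159.255.255) -> 139.191.75.206
  162.156.0.0/15 (162.156.0.0 - 162.157.255.255) -> 139.191.75.119
More-specific entries that do NOT match:
  162.156.157.0/24 (162.156.157.0 - 162.156.157.255) does not contain 162.156.153.106
  162.156.176.0/20 (162.156.176.0 - 162.156.191.255) does not contain 162.156.153.106
  162.157.128.0/18 (162.157.128.0 - 162.157.191.255) does not contain 162.156.153.106
  162.158.0.0/16 (162.158.0.0 - 162.158.255.255) does not contain 162.156.153.106
  178.156.0.0/16 (178.156.0.0 - 178.156.255.255) does not contain 162.156.153.106
  162.152.0.0/16 (162.152.0.0 - 162.152.255.255) does not contain 162.156.153.106
Longest matching prefix is /15 -> next hop 139.191.75.119.

139.191.75.119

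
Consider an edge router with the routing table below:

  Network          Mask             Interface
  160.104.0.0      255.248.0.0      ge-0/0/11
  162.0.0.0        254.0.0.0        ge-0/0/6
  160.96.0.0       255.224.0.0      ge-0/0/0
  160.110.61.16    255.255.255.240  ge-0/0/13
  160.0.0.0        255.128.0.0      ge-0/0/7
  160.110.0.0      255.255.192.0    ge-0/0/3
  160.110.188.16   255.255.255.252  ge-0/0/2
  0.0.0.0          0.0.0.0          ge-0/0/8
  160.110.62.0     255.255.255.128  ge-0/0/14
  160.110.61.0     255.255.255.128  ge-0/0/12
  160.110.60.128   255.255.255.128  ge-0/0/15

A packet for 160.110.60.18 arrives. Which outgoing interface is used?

Routes whose prefix contains 160.110.60.18:
  0.0.0.0/0 (default, matches everything) -> ge-0/0/8
  160.0.0.0/9 (160.0.0.0 - 160.127.255.255) -> ge-0/0/7
  160.96.0.0/11 (160.96.0.0 - 160.127.255.255) -> ge-0/0/0
  160.104.0.0/13 (160.104.0.0 - 160.111.255.255) -> ge-0/0/11
  160.110.0.0/18 (160.110.0.0 - 160.110.63.255) -> ge-0/0/3
More-specific entries that do NOT match:
  160.110.188.16/30 (160.110.188.16 - 160.110.188.19) does not contain 160.110.60.18
  160.110.61.16/28 (160.110.61.16 - 160.110.61.31) does not contain 160.110.60.18
  160.110.62.0/25 (160.110.62.0 - 160.110.62.127) does not contain 160.110.60.18
  160.110.61.0/25 (160.110.61.0 - 160.110.61.127) does not contain 160.110.60.18
  160.110.60.128/25 (160.110.60.128 - 160.110.60.255) does not contain 160.110.60.18
Longest matching prefix is /18 -> interface ge-0/0/3.

ge-0/0/3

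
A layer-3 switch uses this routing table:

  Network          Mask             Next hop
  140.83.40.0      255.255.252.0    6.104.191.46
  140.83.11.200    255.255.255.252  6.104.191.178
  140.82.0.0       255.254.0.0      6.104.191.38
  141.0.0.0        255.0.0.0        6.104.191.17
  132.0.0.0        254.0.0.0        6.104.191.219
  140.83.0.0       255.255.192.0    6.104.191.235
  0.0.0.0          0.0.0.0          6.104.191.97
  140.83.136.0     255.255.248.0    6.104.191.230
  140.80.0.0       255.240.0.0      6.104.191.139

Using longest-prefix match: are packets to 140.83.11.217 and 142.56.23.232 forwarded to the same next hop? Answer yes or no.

no

140.83.11.217: longest match 140.83.0.0/18 -> 6.104.191.235
142.56.23.232: longest match 0.0.0.0/0 -> 6.104.191.97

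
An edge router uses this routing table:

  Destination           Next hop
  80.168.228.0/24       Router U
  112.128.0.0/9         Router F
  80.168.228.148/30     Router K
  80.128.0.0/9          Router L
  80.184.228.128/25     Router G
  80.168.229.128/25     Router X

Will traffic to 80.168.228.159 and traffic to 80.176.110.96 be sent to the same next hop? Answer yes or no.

no

80.168.228.159: longest match 80.168.228.0/24 -> Router U
80.176.110.96: longest match 80.128.0.0/9 -> Router L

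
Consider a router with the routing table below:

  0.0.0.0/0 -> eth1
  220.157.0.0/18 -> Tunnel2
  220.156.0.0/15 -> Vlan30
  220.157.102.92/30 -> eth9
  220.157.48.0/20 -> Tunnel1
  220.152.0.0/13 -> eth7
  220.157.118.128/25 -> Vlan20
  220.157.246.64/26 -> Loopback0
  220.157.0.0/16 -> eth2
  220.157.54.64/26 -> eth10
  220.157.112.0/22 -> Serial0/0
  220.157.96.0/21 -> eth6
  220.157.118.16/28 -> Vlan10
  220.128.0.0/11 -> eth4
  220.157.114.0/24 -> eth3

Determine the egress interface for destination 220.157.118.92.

Routes whose prefix contains 220.157.118.92:
  0.0.0.0/0 (default, matches everything) -> eth1
  220.128.0.0/11 (220.128.0.0 - 220.159.255.255) -> eth4
  220.152.0.0/13 (220.152.0.0 - 220.159.255.255) -> eth7
  220.156.0.0/15 (220.156.0.0 - 220.157.255.255) -> Vlan30
  220.157.0.0/16 (220.157.0.0 - 220.157.255.255) -> eth2
More-specific entries that do NOT match:
  220.157.102.92/30 (220.157.102.92 - 220.157.102.95) does not contain 220.157.118.92
  220.157.118.16/28 (220.157.118.16 - 220.157.118.31) does not contain 220.157.118.92
  220.157.246.64/26 (220.157.246.64 - 220.157.246.127) does not contain 220.157.118.92
  220.157.54.64/26 (220.157.54.64 - 220.157.54.127) does not contain 220.157.118.92
  220.157.118.128/25 (220.157.118.128 - 220.157.118.255) does not contain 220.157.118.92
  220.157.114.0/24 (220.157.114.0 - 220.157.114.255) does not contain 220.157.118.92
  220.157.112.0/22 (220.157.112.0 - 220.157.115.255) does not contain 220.157.118.92
  220.157.96.0/21 (220.157.96.0 - 220.157.103.255) does not contain 220.157.118.92
  220.157.48.0/20 (220.157.48.0 - 220.157.63.255) does not contain 220.157.118.92
  220.157.0.0/18 (220.157.0.0 - 220.157.63.255) does not contain 220.157.118.92
Longest matching prefix is /16 -> interface eth2.

eth2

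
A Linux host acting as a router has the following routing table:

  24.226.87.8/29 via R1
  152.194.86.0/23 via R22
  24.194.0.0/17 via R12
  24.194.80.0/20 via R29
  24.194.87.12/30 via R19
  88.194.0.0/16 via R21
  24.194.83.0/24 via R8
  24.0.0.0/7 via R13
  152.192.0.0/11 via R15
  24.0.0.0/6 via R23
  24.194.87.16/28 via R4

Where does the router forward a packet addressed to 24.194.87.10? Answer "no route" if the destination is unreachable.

R29

Routes whose prefix contains 24.194.87.10:
  24.0.0.0/6 (24.0.0.0 - 27.255.255.255) -> R23
  24.0.0.0/7 (24.0.0.0 - 25.255.255.255) -> R13
  24.194.0.0/17 (24.194.0.0 - 24.194.127.255) -> R12
  24.194.80.0/20 (24.194.80.0 - 24.194.95.255) -> R29
More-specific entries that do NOT match:
  24.194.87.12/30 (24.194.87.12 - 24.194.87.15) does not contain 24.194.87.10
  24.226.87.8/29 (24.226.87.8 - 24.226.87.15) does not contain 24.194.87.10
  24.194.87.16/28 (24.194.87.16 - 24.194.87.31) does not contain 24.194.87.10
  24.194.83.0/24 (24.194.83.0 - 24.194.83.255) does not contain 24.194.87.10
  152.194.86.0/23 (152.194.86.0 - 152.194.87.255) does not contain 24.194.87.10
Longest matching prefix is /20 -> next hop R29.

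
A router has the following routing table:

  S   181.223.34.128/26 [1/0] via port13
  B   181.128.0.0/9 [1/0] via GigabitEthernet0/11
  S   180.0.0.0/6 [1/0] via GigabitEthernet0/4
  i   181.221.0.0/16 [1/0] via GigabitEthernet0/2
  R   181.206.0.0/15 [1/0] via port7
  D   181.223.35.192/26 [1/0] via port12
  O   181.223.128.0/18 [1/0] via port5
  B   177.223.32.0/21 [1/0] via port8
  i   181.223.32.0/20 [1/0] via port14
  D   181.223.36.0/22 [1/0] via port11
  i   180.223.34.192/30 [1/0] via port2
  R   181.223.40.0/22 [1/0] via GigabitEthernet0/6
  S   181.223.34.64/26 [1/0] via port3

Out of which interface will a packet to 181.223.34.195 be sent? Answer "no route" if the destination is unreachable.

port14

Routes whose prefix contains 181.223.34.195:
  180.0.0.0/6 (180.0.0.0 - 183.255.255.255) -> GigabitEthernet0/4
  181.128.0.0/9 (181.128.0.0 - 181.255.255.255) -> GigabitEthernet0/11
  181.223.32.0/20 (181.223.32.0 - 181.223.47.255) -> port14
More-specific entries that do NOT match:
  180.223.34.192/30 (180.223.34.192 - 180.223.34.195) does not contain 181.223.34.195
  181.223.34.128/26 (181.223.34.128 - 181.223.34.191) does not contain 181.223.34.195
  181.223.35.192/26 (181.223.35.192 - 181.223.35.255) does not contain 181.223.34.195
  181.223.34.64/26 (181.223.34.64 - 181.223.34.127) does not contain 181.223.34.195
  181.223.36.0/22 (181.223.36.0 - 181.223.39.255) does not contain 181.223.34.195
  181.223.40.0/22 (181.223.40.0 - 181.223.43.255) does not contain 181.223.34.195
  177.223.32.0/21 (177.223.32.0 - 177.223.39.255) does not contain 181.223.34.195
Longest matching prefix is /20 -> interface port14.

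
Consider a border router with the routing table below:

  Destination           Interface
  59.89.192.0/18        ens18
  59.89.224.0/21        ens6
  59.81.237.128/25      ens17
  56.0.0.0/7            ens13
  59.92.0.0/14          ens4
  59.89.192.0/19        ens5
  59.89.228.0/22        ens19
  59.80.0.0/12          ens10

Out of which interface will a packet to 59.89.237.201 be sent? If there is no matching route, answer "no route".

Routes whose prefix contains 59.89.237.201:
  59.80.0.0/12 (59.80.0.0 - 59.95.255.255) -> ens10
  59.89.192.0/18 (59.89.192.0 - 59.89.255.255) -> ens18
More-specific entries that do NOT match:
  59.81.237.128/25 (59.81.237.128 - 59.81.237.255) does not contain 59.89.237.201
  59.89.228.0/22 (59.89.228.0 - 59.89.231.255) does not contain 59.89.237.201
  59.89.224.0/21 (59.89.224.0 - 59.89.231.255) does not contain 59.89.237.201
  59.89.192.0/19 (59.89.192.0 - 59.89.223.255) does not contain 59.89.237.201
Longest matching prefix is /18 -> interface ens18.

ens18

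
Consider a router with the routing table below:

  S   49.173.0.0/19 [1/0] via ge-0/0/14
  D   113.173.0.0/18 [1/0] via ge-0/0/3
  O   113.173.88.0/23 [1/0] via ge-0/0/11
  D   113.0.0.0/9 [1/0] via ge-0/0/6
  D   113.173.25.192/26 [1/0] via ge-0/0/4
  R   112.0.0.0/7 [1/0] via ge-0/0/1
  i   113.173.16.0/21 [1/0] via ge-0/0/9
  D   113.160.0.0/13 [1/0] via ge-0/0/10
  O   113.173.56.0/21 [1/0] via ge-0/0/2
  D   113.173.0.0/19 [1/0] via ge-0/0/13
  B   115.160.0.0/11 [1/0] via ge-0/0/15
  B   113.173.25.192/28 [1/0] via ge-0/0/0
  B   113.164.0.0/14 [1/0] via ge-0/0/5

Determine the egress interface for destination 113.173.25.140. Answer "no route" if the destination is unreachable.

Routes whose prefix contains 113.173.25.140:
  112.0.0.0/7 (112.0.0.0 - 113.255.255.255) -> ge-0/0/1
  113.173.0.0/18 (113.173.0.0 - 113.173.63.255) -> ge-0/0/3
  113.173.0.0/19 (113.173.0.0 - 113.173.31.255) -> ge-0/0/13
More-specific entries that do NOT match:
  113.173.25.192/28 (113.173.25.192 - 113.173.25.207) does not contain 113.173.25.140
  113.173.25.192/26 (113.173.25.192 - 113.173.25.255) does not contain 113.173.25.140
  113.173.88.0/23 (113.173.88.0 - 113.173.89.255) does not contain 113.173.25.140
  113.173.16.0/21 (113.173.16.0 - 113.173.23.255) does not contain 113.173.25.140
  113.173.56.0/21 (113.173.56.0 - 113.173.63.255) does not contain 113.173.25.140
Longest matching prefix is /19 -> interface ge-0/0/13.

ge-0/0/13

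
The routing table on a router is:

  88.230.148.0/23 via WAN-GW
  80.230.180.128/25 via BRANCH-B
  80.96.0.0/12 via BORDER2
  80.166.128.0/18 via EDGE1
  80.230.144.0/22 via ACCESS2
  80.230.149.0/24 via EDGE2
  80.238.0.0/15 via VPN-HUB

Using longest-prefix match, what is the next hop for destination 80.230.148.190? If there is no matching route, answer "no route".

No entry's prefix contains 80.230.148.190; there is no default route.

no route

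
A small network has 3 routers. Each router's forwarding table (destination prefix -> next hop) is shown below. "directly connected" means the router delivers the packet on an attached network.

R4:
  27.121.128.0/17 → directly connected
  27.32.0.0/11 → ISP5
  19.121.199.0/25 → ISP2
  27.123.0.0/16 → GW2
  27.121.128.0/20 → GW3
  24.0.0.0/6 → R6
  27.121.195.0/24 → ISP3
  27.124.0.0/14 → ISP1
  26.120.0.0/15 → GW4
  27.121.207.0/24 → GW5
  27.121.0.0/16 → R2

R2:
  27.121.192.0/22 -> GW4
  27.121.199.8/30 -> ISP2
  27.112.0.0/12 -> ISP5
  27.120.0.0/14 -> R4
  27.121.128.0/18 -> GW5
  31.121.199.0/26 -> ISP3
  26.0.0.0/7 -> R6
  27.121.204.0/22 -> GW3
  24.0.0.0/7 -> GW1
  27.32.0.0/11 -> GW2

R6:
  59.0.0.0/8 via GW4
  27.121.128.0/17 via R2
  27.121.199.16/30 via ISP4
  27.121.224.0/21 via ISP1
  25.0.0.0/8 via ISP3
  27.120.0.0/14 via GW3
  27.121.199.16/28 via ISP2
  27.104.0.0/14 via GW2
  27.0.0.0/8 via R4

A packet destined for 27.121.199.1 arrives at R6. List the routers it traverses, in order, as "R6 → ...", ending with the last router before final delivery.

At R6: longest match for 27.121.199.1 is 27.121.128.0/17 -> R2
At R2: longest match for 27.121.199.1 is 27.120.0.0/14 -> R4
At R4: longest match for 27.121.199.1 is 27.121.128.0/17 -> directly connected

R6 → R2 → R4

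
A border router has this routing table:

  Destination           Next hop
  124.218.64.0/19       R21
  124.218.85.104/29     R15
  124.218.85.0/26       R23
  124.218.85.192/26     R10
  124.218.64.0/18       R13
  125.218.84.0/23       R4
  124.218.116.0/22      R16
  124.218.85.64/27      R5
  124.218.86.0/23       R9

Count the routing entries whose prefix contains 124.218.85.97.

2

Prefixes containing 124.218.85.97:
  124.218.64.0/18 (124.218.64.0 - 124.218.127.255)
  124.218.64.0/19 (124.218.64.0 - 124.218.95.255)
Total matching entries: 2.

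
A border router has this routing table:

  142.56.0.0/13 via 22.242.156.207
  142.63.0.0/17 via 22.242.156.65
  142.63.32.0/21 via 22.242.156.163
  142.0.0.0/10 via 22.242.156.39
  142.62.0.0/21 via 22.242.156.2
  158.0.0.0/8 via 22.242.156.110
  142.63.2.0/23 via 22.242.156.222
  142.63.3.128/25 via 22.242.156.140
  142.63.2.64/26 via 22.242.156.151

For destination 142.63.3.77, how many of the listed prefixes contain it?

4

Prefixes containing 142.63.3.77:
  142.0.0.0/10 (142.0.0.0 - 142.63.255.255)
  142.56.0.0/13 (142.56.0.0 - 142.63.255.255)
  142.63.0.0/17 (142.63.0.0 - 142.63.127.255)
  142.63.2.0/23 (142.63.2.0 - 142.63.3.255)
Total matching entries: 4.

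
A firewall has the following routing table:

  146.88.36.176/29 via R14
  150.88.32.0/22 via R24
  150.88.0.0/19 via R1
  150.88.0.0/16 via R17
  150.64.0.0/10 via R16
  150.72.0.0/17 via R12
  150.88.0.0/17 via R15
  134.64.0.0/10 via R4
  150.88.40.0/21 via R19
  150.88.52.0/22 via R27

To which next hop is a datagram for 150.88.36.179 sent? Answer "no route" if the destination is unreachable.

R15

Routes whose prefix contains 150.88.36.179:
  150.64.0.0/10 (150.64.0.0 - 150.127.255.255) -> R16
  150.88.0.0/16 (150.88.0.0 - 150.88.255.255) -> R17
  150.88.0.0/17 (150.88.0.0 - 150.88.127.255) -> R15
More-specific entries that do NOT match:
  146.88.36.176/29 (146.88.36.176 - 146.88.36.183) does not contain 150.88.36.179
  150.88.32.0/22 (150.88.32.0 - 150.88.35.255) does not contain 150.88.36.179
  150.88.52.0/22 (150.88.52.0 - 150.88.55.255) does not contain 150.88.36.179
  150.88.40.0/21 (150.88.40.0 - 150.88.47.255) does not contain 150.88.36.179
  150.88.0.0/19 (150.88.0.0 - 150.88.31.255) does not contain 150.88.36.179
Longest matching prefix is /17 -> next hop R15.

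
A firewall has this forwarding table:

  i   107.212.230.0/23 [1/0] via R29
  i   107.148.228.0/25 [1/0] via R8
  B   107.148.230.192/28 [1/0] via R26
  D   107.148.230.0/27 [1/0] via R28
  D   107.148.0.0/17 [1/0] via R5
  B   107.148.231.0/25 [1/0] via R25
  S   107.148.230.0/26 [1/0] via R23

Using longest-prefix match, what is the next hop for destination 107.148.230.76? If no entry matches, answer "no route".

no route

No entry's prefix contains 107.148.230.76; there is no default route.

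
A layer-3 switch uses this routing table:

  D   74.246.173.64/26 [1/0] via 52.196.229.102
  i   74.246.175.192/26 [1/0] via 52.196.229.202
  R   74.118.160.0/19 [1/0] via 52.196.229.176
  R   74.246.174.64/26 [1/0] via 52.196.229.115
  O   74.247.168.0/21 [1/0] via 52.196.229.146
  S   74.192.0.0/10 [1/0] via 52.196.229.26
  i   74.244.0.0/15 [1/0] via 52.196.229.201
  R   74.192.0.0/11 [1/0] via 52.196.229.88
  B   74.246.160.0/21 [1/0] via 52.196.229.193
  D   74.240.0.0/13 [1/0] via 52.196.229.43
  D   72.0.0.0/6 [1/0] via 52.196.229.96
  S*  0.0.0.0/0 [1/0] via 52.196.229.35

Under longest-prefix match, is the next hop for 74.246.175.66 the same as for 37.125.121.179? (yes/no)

no

74.246.175.66: longest match 74.240.0.0/13 -> 52.196.229.43
37.125.121.179: longest match 0.0.0.0/0 -> 52.196.229.35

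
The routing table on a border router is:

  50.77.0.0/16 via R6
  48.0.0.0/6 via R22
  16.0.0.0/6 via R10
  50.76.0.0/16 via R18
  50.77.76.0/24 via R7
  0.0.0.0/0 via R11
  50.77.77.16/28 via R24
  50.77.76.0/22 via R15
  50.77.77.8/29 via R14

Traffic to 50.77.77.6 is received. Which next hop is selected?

Routes whose prefix contains 50.77.77.6:
  0.0.0.0/0 (default, matches everything) -> R11
  48.0.0.0/6 (48.0.0.0 - 51.255.255.255) -> R22
  50.77.0.0/16 (50.77.0.0 - 50.77.255.255) -> R6
  50.77.76.0/22 (50.77.76.0 - 50.77.79.255) -> R15
More-specific entries that do NOT match:
  50.77.77.8/29 (50.77.77.8 - 50.77.77.15) does not contain 50.77.77.6
  50.77.77.16/28 (50.77.77.16 - 50.77.77.31) does not contain 50.77.77.6
  50.77.76.0/24 (50.77.76.0 - 50.77.76.255) does not contain 50.77.77.6
Longest matching prefix is /22 -> next hop R15.

R15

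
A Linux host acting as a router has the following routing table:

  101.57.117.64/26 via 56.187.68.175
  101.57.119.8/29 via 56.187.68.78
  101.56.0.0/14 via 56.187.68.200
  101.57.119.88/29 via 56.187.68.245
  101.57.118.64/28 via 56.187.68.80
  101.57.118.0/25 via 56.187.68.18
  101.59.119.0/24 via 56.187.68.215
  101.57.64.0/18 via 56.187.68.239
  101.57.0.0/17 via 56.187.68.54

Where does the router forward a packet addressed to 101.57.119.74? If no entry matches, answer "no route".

Routes whose prefix contains 101.57.119.74:
  101.56.0.0/14 (101.56.0.0 - 101.59.255.255) -> 56.187.68.200
  101.57.0.0/17 (101.57.0.0 - 101.57.127.255) -> 56.187.68.54
  101.57.64.0/18 (101.57.64.0 - 101.57.127.255) -> 56.187.68.239
More-specific entries that do NOT match:
  101.57.119.8/29 (101.57.119.8 - 101.57.119.15) does not contain 101.57.119.74
  101.57.119.88/29 (101.57.119.88 - 101.57.119.95) does not contain 101.57.119.74
  101.57.118.64/28 (101.57.118.64 - 101.57.118.79) does not contain 101.57.119.74
  101.57.117.64/26 (101.57.117.64 - 101.57.117.127) does not contain 101.57.119.74
  101.57.118.0/25 (101.57.118.0 - 101.57.118.127) does not contain 101.57.119.74
  101.59.119.0/24 (101.59.119.0 - 101.59.119.255) does not contain 101.57.119.74
Longest matching prefix is /18 -> next hop 56.187.68.239.

56.187.68.239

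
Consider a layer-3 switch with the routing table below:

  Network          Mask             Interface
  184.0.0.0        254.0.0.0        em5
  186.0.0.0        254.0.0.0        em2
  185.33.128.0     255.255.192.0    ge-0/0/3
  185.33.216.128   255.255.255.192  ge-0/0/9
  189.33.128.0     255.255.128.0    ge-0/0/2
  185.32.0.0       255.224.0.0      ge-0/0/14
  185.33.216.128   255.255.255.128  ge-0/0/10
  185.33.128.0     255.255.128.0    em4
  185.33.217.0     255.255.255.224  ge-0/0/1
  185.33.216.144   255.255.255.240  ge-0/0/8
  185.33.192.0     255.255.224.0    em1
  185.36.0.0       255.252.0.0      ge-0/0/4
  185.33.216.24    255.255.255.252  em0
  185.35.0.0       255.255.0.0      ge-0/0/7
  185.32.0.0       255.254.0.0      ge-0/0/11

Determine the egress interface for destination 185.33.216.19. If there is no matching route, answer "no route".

em1

Routes whose prefix contains 185.33.216.19:
  184.0.0.0/7 (184.0.0.0 - 185.255.255.255) -> em5
  185.32.0.0/11 (185.32.0.0 - 185.63.255.255) -> ge-0/0/14
  185.32.0.0/15 (185.32.0.0 - 185.33.255.255) -> ge-0/0/11
  185.33.128.0/17 (185.33.128.0 - 185.33.255.255) -> em4
  185.33.192.0/19 (185.33.192.0 - 185.33.223.255) -> em1
More-specific entries that do NOT match:
  185.33.216.24/30 (185.33.216.24 - 185.33.216.27) does not contain 185.33.216.19
  185.33.216.144/28 (185.33.216.144 - 185.33.216.159) does not contain 185.33.216.19
  185.33.217.0/27 (185.33.217.0 - 185.33.217.31) does not contain 185.33.216.19
  185.33.216.128/26 (185.33.216.128 - 185.33.216.191) does not contain 185.33.216.19
  185.33.216.128/25 (185.33.216.128 - 185.33.216.255) does not contain 185.33.216.19
Longest matching prefix is /19 -> interface em1.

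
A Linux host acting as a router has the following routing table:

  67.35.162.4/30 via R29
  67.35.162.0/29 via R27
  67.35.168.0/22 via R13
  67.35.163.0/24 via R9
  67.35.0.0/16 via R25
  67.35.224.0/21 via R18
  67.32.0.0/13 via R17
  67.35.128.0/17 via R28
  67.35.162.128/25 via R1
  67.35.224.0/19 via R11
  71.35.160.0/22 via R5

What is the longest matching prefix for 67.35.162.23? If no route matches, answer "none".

67.35.128.0/17

Entries matching 67.35.162.23:
  67.32.0.0/13 (67.32.0.0 - 67.39.255.255)
  67.35.0.0/16 (67.35.0.0 - 67.35.255.255)
  67.35.128.0/17 (67.35.128.0 - 67.35.255.255)
Most specific is 67.35.128.0/17.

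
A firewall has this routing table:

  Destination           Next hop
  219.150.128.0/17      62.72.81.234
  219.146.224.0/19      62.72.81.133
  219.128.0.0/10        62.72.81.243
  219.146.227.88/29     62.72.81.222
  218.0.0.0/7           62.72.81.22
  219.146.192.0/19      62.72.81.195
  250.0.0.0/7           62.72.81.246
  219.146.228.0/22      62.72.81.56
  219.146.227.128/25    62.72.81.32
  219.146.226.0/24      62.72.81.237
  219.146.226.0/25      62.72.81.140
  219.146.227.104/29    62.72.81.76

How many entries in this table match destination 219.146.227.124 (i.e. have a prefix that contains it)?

Prefixes containing 219.146.227.124:
  218.0.0.0/7 (218.0.0.0 - 219.255.255.255)
  219.128.0.0/10 (219.128.0.0 - 219.191.255.255)
  219.146.224.0/19 (219.146.224.0 - 219.146.255.255)
Total matching entries: 3.

3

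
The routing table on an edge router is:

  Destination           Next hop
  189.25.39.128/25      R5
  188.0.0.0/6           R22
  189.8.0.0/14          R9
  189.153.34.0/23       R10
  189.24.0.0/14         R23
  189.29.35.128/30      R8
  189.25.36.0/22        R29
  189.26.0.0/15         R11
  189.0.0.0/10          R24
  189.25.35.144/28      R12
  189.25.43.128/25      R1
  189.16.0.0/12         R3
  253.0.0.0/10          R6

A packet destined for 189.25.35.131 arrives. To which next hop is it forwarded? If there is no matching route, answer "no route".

R23

Routes whose prefix contains 189.25.35.131:
  188.0.0.0/6 (188.0.0.0 - 191.255.255.255) -> R22
  189.0.0.0/10 (189.0.0.0 - 189.63.255.255) -> R24
  189.16.0.0/12 (189.16.0.0 - 189.31.255.255) -> R3
  189.24.0.0/14 (189.24.0.0 - 189.27.255.255) -> R23
More-specific entries that do NOT match:
  189.29.35.128/30 (189.29.35.128 - 189.29.35.131) does not contain 189.25.35.131
  189.25.35.144/28 (189.25.35.144 - 189.25.35.159) does not contain 189.25.35.131
  189.25.39.128/25 (189.25.39.128 - 189.25.39.255) does not contain 189.25.35.131
  189.25.43.128/25 (189.25.43.128 - 189.25.43.255) does not contain 189.25.35.131
  189.153.34.0/23 (189.153.34.0 - 189.153.35.255) does not contain 189.25.35.131
  189.25.36.0/22 (189.25.36.0 - 189.25.39.255) does not contain 189.25.35.131
  189.26.0.0/15 (189.26.0.0 - 189.27.255.255) does not contain 189.25.35.131
Longest matching prefix is /14 -> next hop R23.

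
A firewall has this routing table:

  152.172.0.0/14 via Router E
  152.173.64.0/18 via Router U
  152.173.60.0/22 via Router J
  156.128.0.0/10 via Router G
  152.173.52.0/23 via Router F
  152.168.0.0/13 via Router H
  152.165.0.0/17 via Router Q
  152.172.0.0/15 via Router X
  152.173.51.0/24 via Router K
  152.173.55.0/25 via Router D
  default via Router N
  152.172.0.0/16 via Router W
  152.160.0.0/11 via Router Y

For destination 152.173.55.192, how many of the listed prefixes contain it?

Prefixes containing 152.173.55.192:
  0.0.0.0/0 (default, matches everything)
  152.160.0.0/11 (152.160.0.0 - 152.191.255.255)
  152.168.0.0/13 (152.168.0.0 - 152.175.255.255)
  152.172.0.0/14 (152.172.0.0 - 152.175.255.255)
  152.172.0.0/15 (152.172.0.0 - 152.173.255.255)
Total matching entries: 5.

5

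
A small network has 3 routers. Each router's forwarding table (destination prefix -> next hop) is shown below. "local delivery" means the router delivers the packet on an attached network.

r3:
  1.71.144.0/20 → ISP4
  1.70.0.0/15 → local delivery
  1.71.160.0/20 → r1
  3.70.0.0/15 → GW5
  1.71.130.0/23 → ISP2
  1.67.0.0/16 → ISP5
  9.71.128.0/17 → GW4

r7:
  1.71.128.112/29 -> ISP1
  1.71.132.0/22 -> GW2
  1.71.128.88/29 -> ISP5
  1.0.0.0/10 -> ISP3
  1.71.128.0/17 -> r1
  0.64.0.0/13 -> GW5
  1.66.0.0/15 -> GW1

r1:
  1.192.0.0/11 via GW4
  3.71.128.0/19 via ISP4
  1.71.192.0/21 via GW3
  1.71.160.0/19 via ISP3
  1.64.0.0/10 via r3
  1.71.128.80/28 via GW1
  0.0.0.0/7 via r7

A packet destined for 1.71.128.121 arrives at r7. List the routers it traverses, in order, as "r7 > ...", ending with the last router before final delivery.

At r7: longest match for 1.71.128.121 is 1.71.128.0/17 -> r1
At r1: longest match for 1.71.128.121 is 1.64.0.0/10 -> r3
At r3: longest match for 1.71.128.121 is 1.70.0.0/15 -> local delivery

r7 > r1 > r3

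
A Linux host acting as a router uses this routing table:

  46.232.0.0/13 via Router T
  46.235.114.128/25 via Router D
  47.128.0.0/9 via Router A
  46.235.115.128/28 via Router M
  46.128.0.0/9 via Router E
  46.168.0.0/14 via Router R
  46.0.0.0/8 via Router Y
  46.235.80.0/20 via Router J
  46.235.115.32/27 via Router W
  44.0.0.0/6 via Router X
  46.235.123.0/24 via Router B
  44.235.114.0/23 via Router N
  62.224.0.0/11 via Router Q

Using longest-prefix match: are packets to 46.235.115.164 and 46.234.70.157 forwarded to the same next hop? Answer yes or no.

46.235.115.164: longest match 46.232.0.0/13 -> Router T
46.234.70.157: longest match 46.232.0.0/13 -> Router T

yes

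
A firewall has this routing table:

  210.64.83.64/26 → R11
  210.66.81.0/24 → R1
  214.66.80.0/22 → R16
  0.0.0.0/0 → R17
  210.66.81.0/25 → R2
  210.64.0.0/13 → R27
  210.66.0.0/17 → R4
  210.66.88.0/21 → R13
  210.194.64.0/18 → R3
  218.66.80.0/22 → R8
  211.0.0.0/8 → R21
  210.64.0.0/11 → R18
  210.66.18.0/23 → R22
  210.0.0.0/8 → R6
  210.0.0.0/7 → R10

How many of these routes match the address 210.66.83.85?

6

Prefixes containing 210.66.83.85:
  0.0.0.0/0 (default, matches everything)
  210.0.0.0/7 (210.0.0.0 - 211.255.255.255)
  210.0.0.0/8 (210.0.0.0 - 210.255.255.255)
  210.64.0.0/11 (210.64.0.0 - 210.95.255.255)
  210.64.0.0/13 (210.64.0.0 - 210.71.255.255)
  210.66.0.0/17 (210.66.0.0 - 210.66.127.255)
Total matching entries: 6.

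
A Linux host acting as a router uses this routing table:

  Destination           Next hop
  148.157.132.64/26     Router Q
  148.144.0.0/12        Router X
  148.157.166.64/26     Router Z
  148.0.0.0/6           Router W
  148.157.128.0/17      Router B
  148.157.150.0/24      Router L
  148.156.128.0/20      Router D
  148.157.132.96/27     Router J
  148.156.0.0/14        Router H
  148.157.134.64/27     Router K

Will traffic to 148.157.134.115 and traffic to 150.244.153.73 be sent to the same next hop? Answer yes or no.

no

148.157.134.115: longest match 148.157.128.0/17 -> Router B
150.244.153.73: longest match 148.0.0.0/6 -> Router W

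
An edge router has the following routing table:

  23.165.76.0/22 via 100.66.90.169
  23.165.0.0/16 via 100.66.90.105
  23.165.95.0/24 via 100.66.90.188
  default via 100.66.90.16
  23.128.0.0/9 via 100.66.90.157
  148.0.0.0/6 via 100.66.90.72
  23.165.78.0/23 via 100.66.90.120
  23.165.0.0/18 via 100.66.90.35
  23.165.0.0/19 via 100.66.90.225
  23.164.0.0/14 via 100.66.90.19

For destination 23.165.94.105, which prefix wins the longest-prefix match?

Entries matching 23.165.94.105:
  0.0.0.0/0 (default, matches everything)
  23.128.0.0/9 (23.128.0.0 - 23.255.255.255)
  23.164.0.0/14 (23.164.0.0 - 23.167.255.255)
  23.165.0.0/16 (23.165.0.0 - 23.165.255.255)
Most specific is 23.165.0.0/16.

23.165.0.0/16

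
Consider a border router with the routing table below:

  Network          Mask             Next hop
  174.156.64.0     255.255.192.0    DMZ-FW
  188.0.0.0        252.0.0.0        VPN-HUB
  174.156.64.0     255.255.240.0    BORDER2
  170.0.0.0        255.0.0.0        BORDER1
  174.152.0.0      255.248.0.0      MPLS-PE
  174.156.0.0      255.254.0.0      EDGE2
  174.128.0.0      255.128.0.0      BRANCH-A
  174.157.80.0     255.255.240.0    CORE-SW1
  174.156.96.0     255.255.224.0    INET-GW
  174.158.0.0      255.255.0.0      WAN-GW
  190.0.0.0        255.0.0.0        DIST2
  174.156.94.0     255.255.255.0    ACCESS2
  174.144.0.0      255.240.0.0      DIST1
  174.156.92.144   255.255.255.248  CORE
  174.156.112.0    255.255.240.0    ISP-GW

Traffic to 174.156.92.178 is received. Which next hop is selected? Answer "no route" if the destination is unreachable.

DMZ-FW

Routes whose prefix contains 174.156.92.178:
  174.128.0.0/9 (174.128.0.0 - 174.255.255.255) -> BRANCH-A
  174.144.0.0/12 (174.144.0.0 - 174.159.255.255) -> DIST1
  174.152.0.0/13 (174.152.0.0 - 174.159.255.255) -> MPLS-PE
  174.156.0.0/15 (174.156.0.0 - 174.157.255.255) -> EDGE2
  174.156.64.0/18 (174.156.64.0 - 174.156.127.255) -> DMZ-FW
More-specific entries that do NOT match:
  174.156.92.144/29 (174.156.92.144 - 174.156.92.151) does not contain 174.156.92.178
  174.156.94.0/24 (174.156.94.0 - 174.156.94.255) does not contain 174.156.92.178
  174.156.64.0/20 (174.156.64.0 - 174.156.79.255) does not contain 174.156.92.178
  174.157.80.0/20 (174.157.80.0 - 174.157.95.255) does not contain 174.156.92.178
  174.156.112.0/20 (174.156.112.0 - 174.156.127.255) does not contain 174.156.92.178
  174.156.96.0/19 (174.156.96.0 - 174.156.127.255) does not contain 174.156.92.178
Longest matching prefix is /18 -> next hop DMZ-FW.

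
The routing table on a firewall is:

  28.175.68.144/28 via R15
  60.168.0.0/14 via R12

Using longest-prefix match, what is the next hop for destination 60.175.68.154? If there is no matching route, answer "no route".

no route

No entry's prefix contains 60.175.68.154; there is no default route.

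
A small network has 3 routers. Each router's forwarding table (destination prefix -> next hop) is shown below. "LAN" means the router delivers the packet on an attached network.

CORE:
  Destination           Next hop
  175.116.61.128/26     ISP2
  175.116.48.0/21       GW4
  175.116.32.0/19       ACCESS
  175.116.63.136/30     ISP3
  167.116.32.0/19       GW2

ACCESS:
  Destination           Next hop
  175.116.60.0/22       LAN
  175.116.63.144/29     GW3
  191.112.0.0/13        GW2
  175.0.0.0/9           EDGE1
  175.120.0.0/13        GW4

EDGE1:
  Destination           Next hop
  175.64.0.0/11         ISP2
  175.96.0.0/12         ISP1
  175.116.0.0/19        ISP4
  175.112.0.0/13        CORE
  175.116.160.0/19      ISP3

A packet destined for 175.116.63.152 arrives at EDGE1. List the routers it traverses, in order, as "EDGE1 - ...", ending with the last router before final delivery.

At EDGE1: longest match for 175.116.63.152 is 175.112.0.0/13 -> CORE
At CORE: longest match for 175.116.63.152 is 175.116.32.0/19 -> ACCESS
At ACCESS: longest match for 175.116.63.152 is 175.116.60.0/22 -> LAN

EDGE1 - CORE - ACCESS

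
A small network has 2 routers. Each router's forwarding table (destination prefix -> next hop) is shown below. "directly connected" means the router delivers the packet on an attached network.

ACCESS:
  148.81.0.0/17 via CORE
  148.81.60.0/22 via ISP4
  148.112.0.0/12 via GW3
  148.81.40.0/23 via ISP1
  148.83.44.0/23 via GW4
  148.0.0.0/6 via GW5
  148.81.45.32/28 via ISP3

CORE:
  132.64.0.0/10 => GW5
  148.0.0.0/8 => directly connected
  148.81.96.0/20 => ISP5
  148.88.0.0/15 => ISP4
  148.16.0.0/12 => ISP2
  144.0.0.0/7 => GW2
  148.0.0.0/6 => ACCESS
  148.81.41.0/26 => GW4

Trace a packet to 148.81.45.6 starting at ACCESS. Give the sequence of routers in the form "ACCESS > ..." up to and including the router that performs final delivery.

ACCESS > CORE

At ACCESS: longest match for 148.81.45.6 is 148.81.0.0/17 -> CORE
At CORE: longest match for 148.81.45.6 is 148.0.0.0/8 -> directly connected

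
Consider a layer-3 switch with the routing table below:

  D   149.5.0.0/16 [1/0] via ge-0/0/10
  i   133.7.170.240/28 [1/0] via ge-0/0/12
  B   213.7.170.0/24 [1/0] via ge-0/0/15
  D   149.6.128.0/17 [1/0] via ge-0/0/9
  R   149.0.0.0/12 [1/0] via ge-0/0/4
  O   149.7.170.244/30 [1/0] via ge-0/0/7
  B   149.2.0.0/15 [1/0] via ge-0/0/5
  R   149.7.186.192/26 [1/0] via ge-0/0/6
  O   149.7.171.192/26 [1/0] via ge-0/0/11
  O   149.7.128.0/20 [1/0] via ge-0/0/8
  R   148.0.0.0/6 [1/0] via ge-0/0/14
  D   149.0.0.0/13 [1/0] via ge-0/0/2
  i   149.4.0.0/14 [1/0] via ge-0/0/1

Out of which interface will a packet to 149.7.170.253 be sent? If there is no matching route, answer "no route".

ge-0/0/1

Routes whose prefix contains 149.7.170.253:
  148.0.0.0/6 (148.0.0.0 - 151.255.255.255) -> ge-0/0/14
  149.0.0.0/12 (149.0.0.0 - 149.15.255.255) -> ge-0/0/4
  149.0.0.0/13 (149.0.0.0 - 149.7.255.255) -> ge-0/0/2
  149.4.0.0/14 (149.4.0.0 - 149.7.255.255) -> ge-0/0/1
More-specific entries that do NOT match:
  149.7.170.244/30 (149.7.170.244 - 149.7.170.247) does not contain 149.7.170.253
  133.7.170.240/28 (133.7.170.240 - 133.7.170.255) does not contain 149.7.170.253
  149.7.186.192/26 (149.7.186.192 - 149.7.186.255) does not contain 149.7.170.253
  149.7.171.192/26 (149.7.171.192 - 149.7.171.255) does not contain 149.7.170.253
  213.7.170.0/24 (213.7.170.0 - 213.7.170.255) does not contain 149.7.170.253
  149.7.128.0/20 (149.7.128.0 - 149.7.143.255) does not contain 149.7.170.253
  149.6.128.0/17 (149.6.128.0 - 149.6.255.255) does not contain 149.7.170.253
  149.5.0.0/16 (149.5.0.0 - 149.5.255.255) does not contain 149.7.170.253
  149.2.0.0/15 (149.2.0.0 - 149.3.255.255) does not contain 149.7.170.253
Longest matching prefix is /14 -> interface ge-0/0/1.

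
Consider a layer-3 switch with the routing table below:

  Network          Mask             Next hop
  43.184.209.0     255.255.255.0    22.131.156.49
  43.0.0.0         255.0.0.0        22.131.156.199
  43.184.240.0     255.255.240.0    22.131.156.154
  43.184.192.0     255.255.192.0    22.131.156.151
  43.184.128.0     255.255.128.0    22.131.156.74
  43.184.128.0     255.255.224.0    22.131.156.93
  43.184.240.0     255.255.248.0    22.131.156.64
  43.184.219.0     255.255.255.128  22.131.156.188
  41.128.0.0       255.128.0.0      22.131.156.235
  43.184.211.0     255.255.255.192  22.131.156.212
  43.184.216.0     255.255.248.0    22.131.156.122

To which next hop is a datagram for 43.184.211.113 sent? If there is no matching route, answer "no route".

Routes whose prefix contains 43.184.211.113:
  43.0.0.0/8 (43.0.0.0 - 43.255.255.255) -> 22.131.156.199
  43.184.128.0/17 (43.184.128.0 - 43.184.255.255) -> 22.131.156.74
  43.184.192.0/18 (43.184.192.0 - 43.184.255.255) -> 22.131.156.151
More-specific entries that do NOT match:
  43.184.211.0/26 (43.184.211.0 - 43.184.211.63) does not contain 43.184.211.113
  43.184.219.0/25 (43.184.219.0 - 43.184.219.127) does not contain 43.184.211.113
  43.184.209.0/24 (43.184.209.0 - 43.184.209.255) does not contain 43.184.211.113
  43.184.240.0/21 (43.184.240.0 - 43.184.247.255) does not contain 43.184.211.113
  43.184.216.0/21 (43.184.216.0 - 43.184.223.255) does not contain 43.184.211.113
  43.184.240.0/20 (43.184.240.0 - 43.184.255.255) does not contain 43.184.211.113
  43.184.128.0/19 (43.184.128.0 - 43.184.159.255) does not contain 43.184.211.113
Longest matching prefix is /18 -> next hop 22.131.156.151.

22.131.156.151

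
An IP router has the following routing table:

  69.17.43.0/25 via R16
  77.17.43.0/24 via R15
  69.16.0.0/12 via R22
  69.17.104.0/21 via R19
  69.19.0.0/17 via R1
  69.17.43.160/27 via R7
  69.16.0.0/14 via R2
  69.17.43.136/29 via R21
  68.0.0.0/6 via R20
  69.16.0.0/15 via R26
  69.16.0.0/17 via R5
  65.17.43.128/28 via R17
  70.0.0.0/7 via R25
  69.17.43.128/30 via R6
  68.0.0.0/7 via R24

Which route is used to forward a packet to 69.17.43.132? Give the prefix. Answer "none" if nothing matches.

69.16.0.0/15

Entries matching 69.17.43.132:
  68.0.0.0/6 (68.0.0.0 - 71.255.255.255)
  68.0.0.0/7 (68.0.0.0 - 69.255.255.255)
  69.16.0.0/12 (69.16.0.0 - 69.31.255.255)
  69.16.0.0/14 (69.16.0.0 - 69.19.255.255)
  69.16.0.0/15 (69.16.0.0 - 69.17.255.255)
Most specific is 69.16.0.0/15.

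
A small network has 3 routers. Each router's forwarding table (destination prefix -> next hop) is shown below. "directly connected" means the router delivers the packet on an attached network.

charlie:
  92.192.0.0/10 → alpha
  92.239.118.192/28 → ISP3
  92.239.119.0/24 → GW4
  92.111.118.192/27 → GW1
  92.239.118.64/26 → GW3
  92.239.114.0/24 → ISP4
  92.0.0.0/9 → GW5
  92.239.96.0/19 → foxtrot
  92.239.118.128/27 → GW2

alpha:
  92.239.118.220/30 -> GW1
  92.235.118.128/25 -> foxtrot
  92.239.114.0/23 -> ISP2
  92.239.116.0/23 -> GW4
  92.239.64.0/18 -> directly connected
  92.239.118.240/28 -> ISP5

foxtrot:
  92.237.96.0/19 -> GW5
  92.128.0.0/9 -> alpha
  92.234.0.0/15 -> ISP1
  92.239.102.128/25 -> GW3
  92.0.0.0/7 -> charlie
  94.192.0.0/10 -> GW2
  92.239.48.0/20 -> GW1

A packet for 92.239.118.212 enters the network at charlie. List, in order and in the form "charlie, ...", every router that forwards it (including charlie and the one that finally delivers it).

charlie, foxtrot, alpha

At charlie: longest match for 92.239.118.212 is 92.239.96.0/19 -> foxtrot
At foxtrot: longest match for 92.239.118.212 is 92.128.0.0/9 -> alpha
At alpha: longest match for 92.239.118.212 is 92.239.64.0/18 -> directly connected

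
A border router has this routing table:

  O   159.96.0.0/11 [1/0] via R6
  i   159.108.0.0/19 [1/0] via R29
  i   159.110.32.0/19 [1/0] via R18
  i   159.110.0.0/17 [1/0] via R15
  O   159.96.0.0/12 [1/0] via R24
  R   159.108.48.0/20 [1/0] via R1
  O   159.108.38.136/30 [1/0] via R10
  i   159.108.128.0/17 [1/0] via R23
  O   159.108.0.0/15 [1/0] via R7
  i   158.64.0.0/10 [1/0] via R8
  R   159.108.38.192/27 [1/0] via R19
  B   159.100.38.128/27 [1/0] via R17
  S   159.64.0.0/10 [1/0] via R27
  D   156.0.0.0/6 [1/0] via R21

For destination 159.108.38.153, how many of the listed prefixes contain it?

5

Prefixes containing 159.108.38.153:
  156.0.0.0/6 (156.0.0.0 - 159.255.255.255)
  159.64.0.0/10 (159.64.0.0 - 159.127.255.255)
  159.96.0.0/11 (159.96.0.0 - 159.127.255.255)
  159.96.0.0/12 (159.96.0.0 - 159.111.255.255)
  159.108.0.0/15 (159.108.0.0 - 159.109.255.255)
Total matching entries: 5.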